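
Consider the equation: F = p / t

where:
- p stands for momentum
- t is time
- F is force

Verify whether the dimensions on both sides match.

Yes

p (momentum) has dimensions [L M T^-1].
t (time) has dimensions [T].
F (force) has dimensions [L M T^-2].

Left side: [L M T^-2]
Right side: [L M T^-2]

Both sides have the same dimensions, so the equation is dimensionally consistent.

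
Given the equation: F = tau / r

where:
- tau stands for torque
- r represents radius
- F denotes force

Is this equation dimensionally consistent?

Yes

tau (torque) has dimensions [L^2 M T^-2].
r (radius) has dimensions [L].
F (force) has dimensions [L M T^-2].

Left side: [L M T^-2]
Right side: [L M T^-2]

Both sides have the same dimensions, so the equation is dimensionally consistent.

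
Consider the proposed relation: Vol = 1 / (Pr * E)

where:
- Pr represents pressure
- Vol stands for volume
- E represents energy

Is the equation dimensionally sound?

No

Pr (pressure) has dimensions [L^-1 M T^-2].
Vol (volume) has dimensions [L^3].
E (energy) has dimensions [L^2 M T^-2].

Left side: [L^3]
Right side: [L^-1 M^-2 T^4]

The two sides have different dimensions, so the equation is NOT dimensionally consistent.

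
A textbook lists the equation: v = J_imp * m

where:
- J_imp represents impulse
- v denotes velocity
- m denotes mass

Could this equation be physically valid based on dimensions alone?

No

J_imp (impulse) has dimensions [L M T^-1].
v (velocity) has dimensions [L T^-1].
m (mass) has dimensions [M].

Left side: [L T^-1]
Right side: [L M^2 T^-1]

The two sides have different dimensions, so the equation is NOT dimensionally consistent.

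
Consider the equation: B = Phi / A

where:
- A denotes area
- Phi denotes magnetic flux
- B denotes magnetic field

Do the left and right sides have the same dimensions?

Yes

A (area) has dimensions [L^2].
Phi (magnetic flux) has dimensions [I^-1 L^2 M T^-2].
B (magnetic field) has dimensions [I^-1 M T^-2].

Left side: [I^-1 M T^-2]
Right side: [I^-1 M T^-2]

Both sides have the same dimensions, so the equation is dimensionally consistent.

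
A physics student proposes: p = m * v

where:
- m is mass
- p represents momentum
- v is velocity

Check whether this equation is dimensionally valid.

Yes

m (mass) has dimensions [M].
p (momentum) has dimensions [L M T^-1].
v (velocity) has dimensions [L T^-1].

Left side: [L M T^-1]
Right side: [L M T^-1]

Both sides have the same dimensions, so the equation is dimensionally consistent.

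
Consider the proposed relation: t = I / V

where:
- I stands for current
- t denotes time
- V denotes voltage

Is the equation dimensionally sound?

No

I (current) has dimensions [I].
t (time) has dimensions [T].
V (voltage) has dimensions [I^-1 L^2 M T^-3].

Left side: [T]
Right side: [I^2 L^-2 M^-1 T^3]

The two sides have different dimensions, so the equation is NOT dimensionally consistent.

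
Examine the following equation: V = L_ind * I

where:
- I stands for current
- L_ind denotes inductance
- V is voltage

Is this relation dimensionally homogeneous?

No

I (current) has dimensions [I].
L_ind (inductance) has dimensions [I^-2 L^2 M T^-2].
V (voltage) has dimensions [I^-1 L^2 M T^-3].

Left side: [I^-1 L^2 M T^-3]
Right side: [I^-1 L^2 M T^-2]

The two sides have different dimensions, so the equation is NOT dimensionally consistent.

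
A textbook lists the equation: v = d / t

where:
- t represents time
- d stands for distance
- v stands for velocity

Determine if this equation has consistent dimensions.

Yes

t (time) has dimensions [T].
d (distance) has dimensions [L].
v (velocity) has dimensions [L T^-1].

Left side: [L T^-1]
Right side: [L T^-1]

Both sides have the same dimensions, so the equation is dimensionally consistent.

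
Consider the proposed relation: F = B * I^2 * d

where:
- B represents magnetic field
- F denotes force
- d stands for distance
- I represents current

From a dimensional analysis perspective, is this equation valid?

No

B (magnetic field) has dimensions [I^-1 M T^-2].
F (force) has dimensions [L M T^-2].
d (distance) has dimensions [L].
I (current) has dimensions [I].

Left side: [L M T^-2]
Right side: [I L M T^-2]

The two sides have different dimensions, so the equation is NOT dimensionally consistent.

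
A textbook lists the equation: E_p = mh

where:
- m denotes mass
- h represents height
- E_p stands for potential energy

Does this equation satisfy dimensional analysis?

No

m (mass) has dimensions [M].
h (height) has dimensions [L].
E_p (potential energy) has dimensions [L^2 M T^-2].

Left side: [L^2 M T^-2]
Right side: [L M]

The two sides have different dimensions, so the equation is NOT dimensionally consistent.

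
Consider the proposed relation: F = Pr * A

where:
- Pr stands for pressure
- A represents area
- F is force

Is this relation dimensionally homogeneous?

Yes

Pr (pressure) has dimensions [L^-1 M T^-2].
A (area) has dimensions [L^2].
F (force) has dimensions [L M T^-2].

Left side: [L M T^-2]
Right side: [L M T^-2]

Both sides have the same dimensions, so the equation is dimensionally consistent.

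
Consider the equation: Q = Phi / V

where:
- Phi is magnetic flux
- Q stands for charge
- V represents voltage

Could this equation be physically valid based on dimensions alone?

No

Phi (magnetic flux) has dimensions [I^-1 L^2 M T^-2].
Q (charge) has dimensions [I T].
V (voltage) has dimensions [I^-1 L^2 M T^-3].

Left side: [I T]
Right side: [T]

The two sides have different dimensions, so the equation is NOT dimensionally consistent.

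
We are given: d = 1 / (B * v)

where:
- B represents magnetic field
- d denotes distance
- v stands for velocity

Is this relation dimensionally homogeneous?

No

B (magnetic field) has dimensions [I^-1 M T^-2].
d (distance) has dimensions [L].
v (velocity) has dimensions [L T^-1].

Left side: [L]
Right side: [I L^-1 M^-1 T^3]

The two sides have different dimensions, so the equation is NOT dimensionally consistent.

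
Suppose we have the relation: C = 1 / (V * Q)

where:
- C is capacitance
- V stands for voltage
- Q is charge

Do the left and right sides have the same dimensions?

No

C (capacitance) has dimensions [I^2 L^-2 M^-1 T^4].
V (voltage) has dimensions [I^-1 L^2 M T^-3].
Q (charge) has dimensions [I T].

Left side: [I^2 L^-2 M^-1 T^4]
Right side: [L^-2 M^-1 T^2]

The two sides have different dimensions, so the equation is NOT dimensionally consistent.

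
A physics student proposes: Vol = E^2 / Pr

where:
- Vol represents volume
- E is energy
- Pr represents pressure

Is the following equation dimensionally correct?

No

Vol (volume) has dimensions [L^3].
E (energy) has dimensions [L^2 M T^-2].
Pr (pressure) has dimensions [L^-1 M T^-2].

Left side: [L^3]
Right side: [L^5 M T^-2]

The two sides have different dimensions, so the equation is NOT dimensionally consistent.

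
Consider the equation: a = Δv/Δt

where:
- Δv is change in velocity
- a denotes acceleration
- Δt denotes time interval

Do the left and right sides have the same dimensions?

Yes

Δv (change in velocity) has dimensions [L T^-1].
a (acceleration) has dimensions [L T^-2].
Δt (time interval) has dimensions [T].

Left side: [L T^-2]
Right side: [L T^-2]

Both sides have the same dimensions, so the equation is dimensionally consistent.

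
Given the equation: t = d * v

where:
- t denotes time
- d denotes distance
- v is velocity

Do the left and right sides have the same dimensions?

No

t (time) has dimensions [T].
d (distance) has dimensions [L].
v (velocity) has dimensions [L T^-1].

Left side: [T]
Right side: [L^2 T^-1]

The two sides have different dimensions, so the equation is NOT dimensionally consistent.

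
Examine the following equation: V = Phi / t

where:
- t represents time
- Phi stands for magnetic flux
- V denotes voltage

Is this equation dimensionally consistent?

Yes

t (time) has dimensions [T].
Phi (magnetic flux) has dimensions [I^-1 L^2 M T^-2].
V (voltage) has dimensions [I^-1 L^2 M T^-3].

Left side: [I^-1 L^2 M T^-3]
Right side: [I^-1 L^2 M T^-3]

Both sides have the same dimensions, so the equation is dimensionally consistent.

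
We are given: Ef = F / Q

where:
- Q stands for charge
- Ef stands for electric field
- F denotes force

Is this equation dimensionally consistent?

Yes

Q (charge) has dimensions [I T].
Ef (electric field) has dimensions [I^-1 L M T^-3].
F (force) has dimensions [L M T^-2].

Left side: [I^-1 L M T^-3]
Right side: [I^-1 L M T^-3]

Both sides have the same dimensions, so the equation is dimensionally consistent.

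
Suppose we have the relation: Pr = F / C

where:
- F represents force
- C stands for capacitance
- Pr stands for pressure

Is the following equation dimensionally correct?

No

F (force) has dimensions [L M T^-2].
C (capacitance) has dimensions [I^2 L^-2 M^-1 T^4].
Pr (pressure) has dimensions [L^-1 M T^-2].

Left side: [L^-1 M T^-2]
Right side: [I^-2 L^3 M^2 T^-6]

The two sides have different dimensions, so the equation is NOT dimensionally consistent.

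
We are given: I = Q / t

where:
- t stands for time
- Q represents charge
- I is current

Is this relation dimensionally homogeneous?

Yes

t (time) has dimensions [T].
Q (charge) has dimensions [I T].
I (current) has dimensions [I].

Left side: [I]
Right side: [I]

Both sides have the same dimensions, so the equation is dimensionally consistent.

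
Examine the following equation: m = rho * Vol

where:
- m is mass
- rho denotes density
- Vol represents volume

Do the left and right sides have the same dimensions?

Yes

m (mass) has dimensions [M].
rho (density) has dimensions [L^-3 M].
Vol (volume) has dimensions [L^3].

Left side: [M]
Right side: [M]

Both sides have the same dimensions, so the equation is dimensionally consistent.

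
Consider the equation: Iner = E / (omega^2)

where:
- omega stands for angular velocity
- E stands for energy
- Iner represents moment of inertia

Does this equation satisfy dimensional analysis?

Yes

omega (angular velocity) has dimensions [T^-1].
E (energy) has dimensions [L^2 M T^-2].
Iner (moment of inertia) has dimensions [L^2 M].

Left side: [L^2 M]
Right side: [L^2 M]

Both sides have the same dimensions, so the equation is dimensionally consistent.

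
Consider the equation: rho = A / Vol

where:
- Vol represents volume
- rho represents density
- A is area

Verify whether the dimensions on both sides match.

No

Vol (volume) has dimensions [L^3].
rho (density) has dimensions [L^-3 M].
A (area) has dimensions [L^2].

Left side: [L^-3 M]
Right side: [L^-1]

The two sides have different dimensions, so the equation is NOT dimensionally consistent.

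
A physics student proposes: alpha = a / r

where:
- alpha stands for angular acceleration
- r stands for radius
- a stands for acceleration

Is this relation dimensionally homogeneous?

Yes

alpha (angular acceleration) has dimensions [T^-2].
r (radius) has dimensions [L].
a (acceleration) has dimensions [L T^-2].

Left side: [T^-2]
Right side: [T^-2]

Both sides have the same dimensions, so the equation is dimensionally consistent.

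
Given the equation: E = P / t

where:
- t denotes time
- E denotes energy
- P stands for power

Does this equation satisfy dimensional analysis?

No

t (time) has dimensions [T].
E (energy) has dimensions [L^2 M T^-2].
P (power) has dimensions [L^2 M T^-3].

Left side: [L^2 M T^-2]
Right side: [L^2 M T^-4]

The two sides have different dimensions, so the equation is NOT dimensionally consistent.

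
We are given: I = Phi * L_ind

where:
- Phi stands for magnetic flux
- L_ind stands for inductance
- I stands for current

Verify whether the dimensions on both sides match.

No

Phi (magnetic flux) has dimensions [I^-1 L^2 M T^-2].
L_ind (inductance) has dimensions [I^-2 L^2 M T^-2].
I (current) has dimensions [I].

Left side: [I]
Right side: [I^-3 L^4 M^2 T^-4]

The two sides have different dimensions, so the equation is NOT dimensionally consistent.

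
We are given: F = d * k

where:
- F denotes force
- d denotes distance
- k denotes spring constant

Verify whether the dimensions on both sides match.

Yes

F (force) has dimensions [L M T^-2].
d (distance) has dimensions [L].
k (spring constant) has dimensions [M T^-2].

Left side: [L M T^-2]
Right side: [L M T^-2]

Both sides have the same dimensions, so the equation is dimensionally consistent.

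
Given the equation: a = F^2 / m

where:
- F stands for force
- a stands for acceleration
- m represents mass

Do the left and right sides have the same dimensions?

No

F (force) has dimensions [L M T^-2].
a (acceleration) has dimensions [L T^-2].
m (mass) has dimensions [M].

Left side: [L T^-2]
Right side: [L^2 M T^-4]

The two sides have different dimensions, so the equation is NOT dimensionally consistent.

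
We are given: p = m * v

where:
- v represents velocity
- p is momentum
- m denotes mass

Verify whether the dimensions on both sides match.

Yes

v (velocity) has dimensions [L T^-1].
p (momentum) has dimensions [L M T^-1].
m (mass) has dimensions [M].

Left side: [L M T^-1]
Right side: [L M T^-1]

Both sides have the same dimensions, so the equation is dimensionally consistent.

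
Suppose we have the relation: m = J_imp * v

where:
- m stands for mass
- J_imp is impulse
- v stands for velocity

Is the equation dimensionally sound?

No

m (mass) has dimensions [M].
J_imp (impulse) has dimensions [L M T^-1].
v (velocity) has dimensions [L T^-1].

Left side: [M]
Right side: [L^2 M T^-2]

The two sides have different dimensions, so the equation is NOT dimensionally consistent.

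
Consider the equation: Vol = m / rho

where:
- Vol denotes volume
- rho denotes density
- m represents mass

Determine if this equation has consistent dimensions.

Yes

Vol (volume) has dimensions [L^3].
rho (density) has dimensions [L^-3 M].
m (mass) has dimensions [M].

Left side: [L^3]
Right side: [L^3]

Both sides have the same dimensions, so the equation is dimensionally consistent.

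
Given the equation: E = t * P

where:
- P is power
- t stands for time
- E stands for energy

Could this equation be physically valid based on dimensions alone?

Yes

P (power) has dimensions [L^2 M T^-3].
t (time) has dimensions [T].
E (energy) has dimensions [L^2 M T^-2].

Left side: [L^2 M T^-2]
Right side: [L^2 M T^-2]

Both sides have the same dimensions, so the equation is dimensionally consistent.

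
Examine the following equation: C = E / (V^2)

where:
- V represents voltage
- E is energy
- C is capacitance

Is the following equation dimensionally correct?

Yes

V (voltage) has dimensions [I^-1 L^2 M T^-3].
E (energy) has dimensions [L^2 M T^-2].
C (capacitance) has dimensions [I^2 L^-2 M^-1 T^4].

Left side: [I^2 L^-2 M^-1 T^4]
Right side: [I^2 L^-2 M^-1 T^4]

Both sides have the same dimensions, so the equation is dimensionally consistent.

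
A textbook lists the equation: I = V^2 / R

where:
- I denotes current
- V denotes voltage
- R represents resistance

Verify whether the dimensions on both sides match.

No

I (current) has dimensions [I].
V (voltage) has dimensions [I^-1 L^2 M T^-3].
R (resistance) has dimensions [I^-2 L^2 M T^-3].

Left side: [I]
Right side: [L^2 M T^-3]

The two sides have different dimensions, so the equation is NOT dimensionally consistent.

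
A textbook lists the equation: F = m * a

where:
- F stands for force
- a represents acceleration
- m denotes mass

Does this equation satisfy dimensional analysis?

Yes

F (force) has dimensions [L M T^-2].
a (acceleration) has dimensions [L T^-2].
m (mass) has dimensions [M].

Left side: [L M T^-2]
Right side: [L M T^-2]

Both sides have the same dimensions, so the equation is dimensionally consistent.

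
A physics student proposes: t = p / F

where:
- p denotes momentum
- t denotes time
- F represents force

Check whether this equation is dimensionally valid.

Yes

p (momentum) has dimensions [L M T^-1].
t (time) has dimensions [T].
F (force) has dimensions [L M T^-2].

Left side: [T]
Right side: [T]

Both sides have the same dimensions, so the equation is dimensionally consistent.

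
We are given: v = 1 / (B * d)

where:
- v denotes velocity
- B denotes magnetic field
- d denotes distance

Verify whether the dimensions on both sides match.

No

v (velocity) has dimensions [L T^-1].
B (magnetic field) has dimensions [I^-1 M T^-2].
d (distance) has dimensions [L].

Left side: [L T^-1]
Right side: [I L^-1 M^-1 T^2]

The two sides have different dimensions, so the equation is NOT dimensionally consistent.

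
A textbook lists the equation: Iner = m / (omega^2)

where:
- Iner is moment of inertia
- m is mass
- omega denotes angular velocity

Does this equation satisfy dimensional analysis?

No

Iner (moment of inertia) has dimensions [L^2 M].
m (mass) has dimensions [M].
omega (angular velocity) has dimensions [T^-1].

Left side: [L^2 M]
Right side: [M T^2]

The two sides have different dimensions, so the equation is NOT dimensionally consistent.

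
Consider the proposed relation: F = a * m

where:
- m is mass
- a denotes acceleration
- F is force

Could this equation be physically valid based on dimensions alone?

Yes

m (mass) has dimensions [M].
a (acceleration) has dimensions [L T^-2].
F (force) has dimensions [L M T^-2].

Left side: [L M T^-2]
Right side: [L M T^-2]

Both sides have the same dimensions, so the equation is dimensionally consistent.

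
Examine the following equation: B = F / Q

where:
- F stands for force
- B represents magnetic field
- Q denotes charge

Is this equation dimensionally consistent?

No

F (force) has dimensions [L M T^-2].
B (magnetic field) has dimensions [I^-1 M T^-2].
Q (charge) has dimensions [I T].

Left side: [I^-1 M T^-2]
Right side: [I^-1 L M T^-3]

The two sides have different dimensions, so the equation is NOT dimensionally consistent.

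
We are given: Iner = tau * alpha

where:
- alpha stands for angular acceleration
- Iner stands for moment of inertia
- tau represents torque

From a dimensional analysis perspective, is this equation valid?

No

alpha (angular acceleration) has dimensions [T^-2].
Iner (moment of inertia) has dimensions [L^2 M].
tau (torque) has dimensions [L^2 M T^-2].

Left side: [L^2 M]
Right side: [L^2 M T^-4]

The two sides have different dimensions, so the equation is NOT dimensionally consistent.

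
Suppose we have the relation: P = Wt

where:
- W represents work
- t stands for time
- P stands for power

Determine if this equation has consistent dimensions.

No

W (work) has dimensions [L^2 M T^-2].
t (time) has dimensions [T].
P (power) has dimensions [L^2 M T^-3].

Left side: [L^2 M T^-3]
Right side: [L^2 M T^-1]

The two sides have different dimensions, so the equation is NOT dimensionally consistent.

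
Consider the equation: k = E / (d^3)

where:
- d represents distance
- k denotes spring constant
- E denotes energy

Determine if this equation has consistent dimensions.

No

d (distance) has dimensions [L].
k (spring constant) has dimensions [M T^-2].
E (energy) has dimensions [L^2 M T^-2].

Left side: [M T^-2]
Right side: [L^-1 M T^-2]

The two sides have different dimensions, so the equation is NOT dimensionally consistent.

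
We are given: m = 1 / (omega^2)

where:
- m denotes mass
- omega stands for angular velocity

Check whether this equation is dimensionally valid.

No

m (mass) has dimensions [M].
omega (angular velocity) has dimensions [T^-1].

Left side: [M]
Right side: [T^2]

The two sides have different dimensions, so the equation is NOT dimensionally consistent.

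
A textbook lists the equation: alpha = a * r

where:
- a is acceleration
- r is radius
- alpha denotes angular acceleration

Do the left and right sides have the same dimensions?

No

a (acceleration) has dimensions [L T^-2].
r (radius) has dimensions [L].
alpha (angular acceleration) has dimensions [T^-2].

Left side: [T^-2]
Right side: [L^2 T^-2]

The two sides have different dimensions, so the equation is NOT dimensionally consistent.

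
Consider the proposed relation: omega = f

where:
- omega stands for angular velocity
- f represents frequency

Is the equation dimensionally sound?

Yes

omega (angular velocity) has dimensions [T^-1].
f (frequency) has dimensions [T^-1].

Left side: [T^-1]
Right side: [T^-1]

Both sides have the same dimensions, so the equation is dimensionally consistent.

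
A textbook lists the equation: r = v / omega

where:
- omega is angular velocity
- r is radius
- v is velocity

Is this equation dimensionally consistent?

Yes

omega (angular velocity) has dimensions [T^-1].
r (radius) has dimensions [L].
v (velocity) has dimensions [L T^-1].

Left side: [L]
Right side: [L]

Both sides have the same dimensions, so the equation is dimensionally consistent.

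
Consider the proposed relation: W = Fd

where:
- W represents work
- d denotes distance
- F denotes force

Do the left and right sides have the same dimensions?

Yes

W (work) has dimensions [L^2 M T^-2].
d (distance) has dimensions [L].
F (force) has dimensions [L M T^-2].

Left side: [L^2 M T^-2]
Right side: [L^2 M T^-2]

Both sides have the same dimensions, so the equation is dimensionally consistent.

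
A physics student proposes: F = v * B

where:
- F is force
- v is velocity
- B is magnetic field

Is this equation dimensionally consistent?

No

F (force) has dimensions [L M T^-2].
v (velocity) has dimensions [L T^-1].
B (magnetic field) has dimensions [I^-1 M T^-2].

Left side: [L M T^-2]
Right side: [I^-1 L M T^-3]

The two sides have different dimensions, so the equation is NOT dimensionally consistent.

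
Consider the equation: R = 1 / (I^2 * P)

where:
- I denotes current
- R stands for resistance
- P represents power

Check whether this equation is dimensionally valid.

No

I (current) has dimensions [I].
R (resistance) has dimensions [I^-2 L^2 M T^-3].
P (power) has dimensions [L^2 M T^-3].

Left side: [I^-2 L^2 M T^-3]
Right side: [I^-2 L^-2 M^-1 T^3]

The two sides have different dimensions, so the equation is NOT dimensionally consistent.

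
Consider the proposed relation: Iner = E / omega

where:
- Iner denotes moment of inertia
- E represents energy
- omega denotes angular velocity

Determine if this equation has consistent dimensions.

No

Iner (moment of inertia) has dimensions [L^2 M].
E (energy) has dimensions [L^2 M T^-2].
omega (angular velocity) has dimensions [T^-1].

Left side: [L^2 M]
Right side: [L^2 M T^-1]

The two sides have different dimensions, so the equation is NOT dimensionally consistent.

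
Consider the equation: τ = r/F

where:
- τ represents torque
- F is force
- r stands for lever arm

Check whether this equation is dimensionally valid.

No

τ (torque) has dimensions [L^2 M T^-2].
F (force) has dimensions [L M T^-2].
r (lever arm) has dimensions [L].

Left side: [L^2 M T^-2]
Right side: [M^-1 T^2]

The two sides have different dimensions, so the equation is NOT dimensionally consistent.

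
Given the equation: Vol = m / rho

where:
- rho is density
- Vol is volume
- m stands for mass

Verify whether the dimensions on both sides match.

Yes

rho (density) has dimensions [L^-3 M].
Vol (volume) has dimensions [L^3].
m (mass) has dimensions [M].

Left side: [L^3]
Right side: [L^3]

Both sides have the same dimensions, so the equation is dimensionally consistent.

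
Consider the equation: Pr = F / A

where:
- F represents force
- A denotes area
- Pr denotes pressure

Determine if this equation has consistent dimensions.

Yes

F (force) has dimensions [L M T^-2].
A (area) has dimensions [L^2].
Pr (pressure) has dimensions [L^-1 M T^-2].

Left side: [L^-1 M T^-2]
Right side: [L^-1 M T^-2]

Both sides have the same dimensions, so the equation is dimensionally consistent.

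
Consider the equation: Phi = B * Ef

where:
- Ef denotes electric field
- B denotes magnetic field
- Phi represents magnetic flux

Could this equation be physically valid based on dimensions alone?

No

Ef (electric field) has dimensions [I^-1 L M T^-3].
B (magnetic field) has dimensions [I^-1 M T^-2].
Phi (magnetic flux) has dimensions [I^-1 L^2 M T^-2].

Left side: [I^-1 L^2 M T^-2]
Right side: [I^-2 L M^2 T^-5]

The two sides have different dimensions, so the equation is NOT dimensionally consistent.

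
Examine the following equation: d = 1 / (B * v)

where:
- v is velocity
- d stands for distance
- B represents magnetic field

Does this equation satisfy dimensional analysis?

No

v (velocity) has dimensions [L T^-1].
d (distance) has dimensions [L].
B (magnetic field) has dimensions [I^-1 M T^-2].

Left side: [L]
Right side: [I L^-1 M^-1 T^3]

The two sides have different dimensions, so the equation is NOT dimensionally consistent.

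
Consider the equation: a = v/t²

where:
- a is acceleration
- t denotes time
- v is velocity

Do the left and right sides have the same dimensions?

No

a (acceleration) has dimensions [L T^-2].
t (time) has dimensions [T].
v (velocity) has dimensions [L T^-1].

Left side: [L T^-2]
Right side: [L T^-3]

The two sides have different dimensions, so the equation is NOT dimensionally consistent.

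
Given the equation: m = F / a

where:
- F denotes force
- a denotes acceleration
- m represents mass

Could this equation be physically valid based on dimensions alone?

Yes

F (force) has dimensions [L M T^-2].
a (acceleration) has dimensions [L T^-2].
m (mass) has dimensions [M].

Left side: [M]
Right side: [M]

Both sides have the same dimensions, so the equation is dimensionally consistent.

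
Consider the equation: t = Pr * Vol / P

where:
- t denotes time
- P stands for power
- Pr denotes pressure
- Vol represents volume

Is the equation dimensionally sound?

Yes

t (time) has dimensions [T].
P (power) has dimensions [L^2 M T^-3].
Pr (pressure) has dimensions [L^-1 M T^-2].
Vol (volume) has dimensions [L^3].

Left side: [T]
Right side: [T]

Both sides have the same dimensions, so the equation is dimensionally consistent.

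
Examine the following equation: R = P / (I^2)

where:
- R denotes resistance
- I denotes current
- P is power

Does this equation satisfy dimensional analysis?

Yes

R (resistance) has dimensions [I^-2 L^2 M T^-3].
I (current) has dimensions [I].
P (power) has dimensions [L^2 M T^-3].

Left side: [I^-2 L^2 M T^-3]
Right side: [I^-2 L^2 M T^-3]

Both sides have the same dimensions, so the equation is dimensionally consistent.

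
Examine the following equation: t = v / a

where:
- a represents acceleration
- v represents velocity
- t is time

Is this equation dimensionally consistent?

Yes

a (acceleration) has dimensions [L T^-2].
v (velocity) has dimensions [L T^-1].
t (time) has dimensions [T].

Left side: [T]
Right side: [T]

Both sides have the same dimensions, so the equation is dimensionally consistent.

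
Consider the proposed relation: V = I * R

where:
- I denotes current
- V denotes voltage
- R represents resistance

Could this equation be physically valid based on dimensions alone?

Yes

I (current) has dimensions [I].
V (voltage) has dimensions [I^-1 L^2 M T^-3].
R (resistance) has dimensions [I^-2 L^2 M T^-3].

Left side: [I^-1 L^2 M T^-3]
Right side: [I^-1 L^2 M T^-3]

Both sides have the same dimensions, so the equation is dimensionally consistent.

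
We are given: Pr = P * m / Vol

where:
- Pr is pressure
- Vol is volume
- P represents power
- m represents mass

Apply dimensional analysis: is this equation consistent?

No

Pr (pressure) has dimensions [L^-1 M T^-2].
Vol (volume) has dimensions [L^3].
P (power) has dimensions [L^2 M T^-3].
m (mass) has dimensions [M].

Left side: [L^-1 M T^-2]
Right side: [L^-1 M^2 T^-3]

The two sides have different dimensions, so the equation is NOT dimensionally consistent.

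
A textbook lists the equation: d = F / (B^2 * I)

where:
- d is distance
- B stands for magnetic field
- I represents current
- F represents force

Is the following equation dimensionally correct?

No

d (distance) has dimensions [L].
B (magnetic field) has dimensions [I^-1 M T^-2].
I (current) has dimensions [I].
F (force) has dimensions [L M T^-2].

Left side: [L]
Right side: [I L M^-1 T^2]

The two sides have different dimensions, so the equation is NOT dimensionally consistent.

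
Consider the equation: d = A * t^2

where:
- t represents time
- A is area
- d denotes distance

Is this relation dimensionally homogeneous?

No

t (time) has dimensions [T].
A (area) has dimensions [L^2].
d (distance) has dimensions [L].

Left side: [L]
Right side: [L^2 T^2]

The two sides have different dimensions, so the equation is NOT dimensionally consistent.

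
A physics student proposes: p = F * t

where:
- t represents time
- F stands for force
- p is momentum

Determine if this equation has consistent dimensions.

Yes

t (time) has dimensions [T].
F (force) has dimensions [L M T^-2].
p (momentum) has dimensions [L M T^-1].

Left side: [L M T^-1]
Right side: [L M T^-1]

Both sides have the same dimensions, so the equation is dimensionally consistent.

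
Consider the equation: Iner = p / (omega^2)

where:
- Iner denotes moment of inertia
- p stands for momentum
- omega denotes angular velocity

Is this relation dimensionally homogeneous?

No

Iner (moment of inertia) has dimensions [L^2 M].
p (momentum) has dimensions [L M T^-1].
omega (angular velocity) has dimensions [T^-1].

Left side: [L^2 M]
Right side: [L M T]

The two sides have different dimensions, so the equation is NOT dimensionally consistent.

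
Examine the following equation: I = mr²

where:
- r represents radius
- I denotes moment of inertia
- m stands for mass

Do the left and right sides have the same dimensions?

Yes

r (radius) has dimensions [L].
I (moment of inertia) has dimensions [L^2 M].
m (mass) has dimensions [M].

Left side: [L^2 M]
Right side: [L^2 M]

Both sides have the same dimensions, so the equation is dimensionally consistent.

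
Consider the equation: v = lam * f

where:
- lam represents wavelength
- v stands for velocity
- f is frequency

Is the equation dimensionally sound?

Yes

lam (wavelength) has dimensions [L].
v (velocity) has dimensions [L T^-1].
f (frequency) has dimensions [T^-1].

Left side: [L T^-1]
Right side: [L T^-1]

Both sides have the same dimensions, so the equation is dimensionally consistent.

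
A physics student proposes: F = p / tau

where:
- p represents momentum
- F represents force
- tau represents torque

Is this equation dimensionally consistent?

No

p (momentum) has dimensions [L M T^-1].
F (force) has dimensions [L M T^-2].
tau (torque) has dimensions [L^2 M T^-2].

Left side: [L M T^-2]
Right side: [L^-1 T]

The two sides have different dimensions, so the equation is NOT dimensionally consistent.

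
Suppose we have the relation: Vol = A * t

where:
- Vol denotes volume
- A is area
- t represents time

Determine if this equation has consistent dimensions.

No

Vol (volume) has dimensions [L^3].
A (area) has dimensions [L^2].
t (time) has dimensions [T].

Left side: [L^3]
Right side: [L^2 T]

The two sides have different dimensions, so the equation is NOT dimensionally consistent.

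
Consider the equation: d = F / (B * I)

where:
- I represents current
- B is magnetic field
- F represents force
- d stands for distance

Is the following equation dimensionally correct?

Yes

I (current) has dimensions [I].
B (magnetic field) has dimensions [I^-1 M T^-2].
F (force) has dimensions [L M T^-2].
d (distance) has dimensions [L].

Left side: [L]
Right side: [L]

Both sides have the same dimensions, so the equation is dimensionally consistent.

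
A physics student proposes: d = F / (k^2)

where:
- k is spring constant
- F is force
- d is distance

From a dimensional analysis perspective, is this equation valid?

No

k (spring constant) has dimensions [M T^-2].
F (force) has dimensions [L M T^-2].
d (distance) has dimensions [L].

Left side: [L]
Right side: [L M^-1 T^2]

The two sides have different dimensions, so the equation is NOT dimensionally consistent.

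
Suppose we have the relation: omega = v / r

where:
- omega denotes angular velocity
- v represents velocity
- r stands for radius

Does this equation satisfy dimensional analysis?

Yes

omega (angular velocity) has dimensions [T^-1].
v (velocity) has dimensions [L T^-1].
r (radius) has dimensions [L].

Left side: [T^-1]
Right side: [T^-1]

Both sides have the same dimensions, so the equation is dimensionally consistent.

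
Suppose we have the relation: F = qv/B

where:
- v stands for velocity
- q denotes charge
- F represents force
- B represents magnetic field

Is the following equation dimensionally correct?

No

v (velocity) has dimensions [L T^-1].
q (charge) has dimensions [I T].
F (force) has dimensions [L M T^-2].
B (magnetic field) has dimensions [I^-1 M T^-2].

Left side: [L M T^-2]
Right side: [I^2 L M^-1 T^2]

The two sides have different dimensions, so the equation is NOT dimensionally consistent.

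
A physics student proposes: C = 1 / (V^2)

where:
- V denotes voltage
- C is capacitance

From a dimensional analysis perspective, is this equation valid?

No

V (voltage) has dimensions [I^-1 L^2 M T^-3].
C (capacitance) has dimensions [I^2 L^-2 M^-1 T^4].

Left side: [I^2 L^-2 M^-1 T^4]
Right side: [I^2 L^-4 M^-2 T^6]

The two sides have different dimensions, so the equation is NOT dimensionally consistent.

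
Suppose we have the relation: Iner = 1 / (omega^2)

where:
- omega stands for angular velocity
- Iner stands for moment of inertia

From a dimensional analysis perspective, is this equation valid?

No

omega (angular velocity) has dimensions [T^-1].
Iner (moment of inertia) has dimensions [L^2 M].

Left side: [L^2 M]
Right side: [T^2]

The two sides have different dimensions, so the equation is NOT dimensionally consistent.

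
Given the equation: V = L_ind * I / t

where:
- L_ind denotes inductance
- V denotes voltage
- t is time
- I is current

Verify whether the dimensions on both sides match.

Yes

L_ind (inductance) has dimensions [I^-2 L^2 M T^-2].
V (voltage) has dimensions [I^-1 L^2 M T^-3].
t (time) has dimensions [T].
I (current) has dimensions [I].

Left side: [I^-1 L^2 M T^-3]
Right side: [I^-1 L^2 M T^-3]

Both sides have the same dimensions, so the equation is dimensionally consistent.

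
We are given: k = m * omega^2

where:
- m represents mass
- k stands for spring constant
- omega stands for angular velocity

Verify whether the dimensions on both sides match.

Yes

m (mass) has dimensions [M].
k (spring constant) has dimensions [M T^-2].
omega (angular velocity) has dimensions [T^-1].

Left side: [M T^-2]
Right side: [M T^-2]

Both sides have the same dimensions, so the equation is dimensionally consistent.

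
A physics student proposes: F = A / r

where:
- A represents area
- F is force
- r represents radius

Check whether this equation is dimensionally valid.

No

A (area) has dimensions [L^2].
F (force) has dimensions [L M T^-2].
r (radius) has dimensions [L].

Left side: [L M T^-2]
Right side: [L]

The two sides have different dimensions, so the equation is NOT dimensionally consistent.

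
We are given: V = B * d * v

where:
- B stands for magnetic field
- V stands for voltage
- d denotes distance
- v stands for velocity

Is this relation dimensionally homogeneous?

Yes

B (magnetic field) has dimensions [I^-1 M T^-2].
V (voltage) has dimensions [I^-1 L^2 M T^-3].
d (distance) has dimensions [L].
v (velocity) has dimensions [L T^-1].

Left side: [I^-1 L^2 M T^-3]
Right side: [I^-1 L^2 M T^-3]

Both sides have the same dimensions, so the equation is dimensionally consistent.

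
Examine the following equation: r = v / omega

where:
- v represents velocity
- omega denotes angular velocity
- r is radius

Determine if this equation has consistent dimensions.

Yes

v (velocity) has dimensions [L T^-1].
omega (angular velocity) has dimensions [T^-1].
r (radius) has dimensions [L].

Left side: [L]
Right side: [L]

Both sides have the same dimensions, so the equation is dimensionally consistent.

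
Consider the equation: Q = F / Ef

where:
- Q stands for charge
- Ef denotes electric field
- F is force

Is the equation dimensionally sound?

Yes

Q (charge) has dimensions [I T].
Ef (electric field) has dimensions [I^-1 L M T^-3].
F (force) has dimensions [L M T^-2].

Left side: [I T]
Right side: [I T]

Both sides have the same dimensions, so the equation is dimensionally consistent.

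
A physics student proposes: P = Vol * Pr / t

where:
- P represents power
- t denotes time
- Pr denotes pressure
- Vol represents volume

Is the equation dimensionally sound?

Yes

P (power) has dimensions [L^2 M T^-3].
t (time) has dimensions [T].
Pr (pressure) has dimensions [L^-1 M T^-2].
Vol (volume) has dimensions [L^3].

Left side: [L^2 M T^-3]
Right side: [L^2 M T^-3]

Both sides have the same dimensions, so the equation is dimensionally consistent.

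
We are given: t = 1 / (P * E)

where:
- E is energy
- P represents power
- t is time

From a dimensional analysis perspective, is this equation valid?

No

E (energy) has dimensions [L^2 M T^-2].
P (power) has dimensions [L^2 M T^-3].
t (time) has dimensions [T].

Left side: [T]
Right side: [L^-4 M^-2 T^5]

The two sides have different dimensions, so the equation is NOT dimensionally consistent.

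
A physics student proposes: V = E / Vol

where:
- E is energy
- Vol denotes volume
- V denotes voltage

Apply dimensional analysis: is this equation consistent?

No

E (energy) has dimensions [L^2 M T^-2].
Vol (volume) has dimensions [L^3].
V (voltage) has dimensions [I^-1 L^2 M T^-3].

Left side: [I^-1 L^2 M T^-3]
Right side: [L^-1 M T^-2]

The two sides have different dimensions, so the equation is NOT dimensionally consistent.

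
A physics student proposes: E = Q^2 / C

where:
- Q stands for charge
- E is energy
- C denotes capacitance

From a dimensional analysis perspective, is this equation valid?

Yes

Q (charge) has dimensions [I T].
E (energy) has dimensions [L^2 M T^-2].
C (capacitance) has dimensions [I^2 L^-2 M^-1 T^4].

Left side: [L^2 M T^-2]
Right side: [L^2 M T^-2]

Both sides have the same dimensions, so the equation is dimensionally consistent.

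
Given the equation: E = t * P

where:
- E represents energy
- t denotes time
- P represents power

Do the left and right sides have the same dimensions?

Yes

E (energy) has dimensions [L^2 M T^-2].
t (time) has dimensions [T].
P (power) has dimensions [L^2 M T^-3].

Left side: [L^2 M T^-2]
Right side: [L^2 M T^-2]

Both sides have the same dimensions, so the equation is dimensionally consistent.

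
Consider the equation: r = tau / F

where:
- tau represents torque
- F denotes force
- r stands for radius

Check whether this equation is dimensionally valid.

Yes

tau (torque) has dimensions [L^2 M T^-2].
F (force) has dimensions [L M T^-2].
r (radius) has dimensions [L].

Left side: [L]
Right side: [L]

Both sides have the same dimensions, so the equation is dimensionally consistent.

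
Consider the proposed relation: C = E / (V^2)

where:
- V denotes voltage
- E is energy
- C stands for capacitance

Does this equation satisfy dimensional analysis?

Yes

V (voltage) has dimensions [I^-1 L^2 M T^-3].
E (energy) has dimensions [L^2 M T^-2].
C (capacitance) has dimensions [I^2 L^-2 M^-1 T^4].

Left side: [I^2 L^-2 M^-1 T^4]
Right side: [I^2 L^-2 M^-1 T^4]

Both sides have the same dimensions, so the equation is dimensionally consistent.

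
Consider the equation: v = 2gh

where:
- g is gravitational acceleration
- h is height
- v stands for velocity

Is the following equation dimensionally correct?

No

g (gravitational acceleration) has dimensions [L T^-2].
h (height) has dimensions [L].
v (velocity) has dimensions [L T^-1].

Left side: [L T^-1]
Right side: [L^2 T^-2]

The two sides have different dimensions, so the equation is NOT dimensionally consistent.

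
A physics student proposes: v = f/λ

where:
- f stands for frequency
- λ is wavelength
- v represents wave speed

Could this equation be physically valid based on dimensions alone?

No

f (frequency) has dimensions [T^-1].
λ (wavelength) has dimensions [L].
v (wave speed) has dimensions [L T^-1].

Left side: [L T^-1]
Right side: [L^-1 T^-1]

The two sides have different dimensions, so the equation is NOT dimensionally consistent.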